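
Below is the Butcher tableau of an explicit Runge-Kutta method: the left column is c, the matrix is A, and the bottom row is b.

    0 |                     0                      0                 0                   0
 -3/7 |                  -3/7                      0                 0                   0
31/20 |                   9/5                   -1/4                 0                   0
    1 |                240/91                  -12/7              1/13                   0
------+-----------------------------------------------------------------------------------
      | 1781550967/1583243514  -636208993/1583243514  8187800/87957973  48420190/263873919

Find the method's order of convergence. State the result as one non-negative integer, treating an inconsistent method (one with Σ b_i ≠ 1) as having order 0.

b = (1781550967/1583243514, -636208993/1583243514, 8187800/87957973, 48420190/263873919)
c = (0, -3/7, 31/20, 1)
Ac = (0, 0, 3/28, 10879/12740)
Σ b_i: 1781550967/1583243514·1 + (-636208993/1583243514)·1 + 8187800/87957973·1 + 48420190/263873919·1 = 1 ✓
b·c: (-636208993/1583243514)·(-3/7) + 8187800/87957973·31/20 + 48420190/263873919·1 = 1/2 ✓
b·c²: (-636208993/1583243514)·9/49 + 8187800/87957973·961/400 + 48420190/263873919·1 = 1/3 ✓
b·Ac: 8187800/87957973·3/28 + 48420190/263873919·10879/12740 = 1/6 ✓
b·c³: (-636208993/1583243514)·(-27/343) + 8187800/87957973·29791/8000 + 48420190/263873919·1 = 41506636189/73884697320 ≠ 1/4 ⇒ order 3.
b·(c∘Ac): 8187800/87957973·93/560 + 48420190/263873919·10879/12740 = 317985308/1847117433 ≠ 1/8
b·Ac²: 8187800/87957973·(-9/196) + 48420190/263873919·(-231977/1783600) = -2079138599/73884697320 ≠ 1/12
b·A²c: 48420190/263873919·3/364 = 266045/175915946 ≠ 1/24

3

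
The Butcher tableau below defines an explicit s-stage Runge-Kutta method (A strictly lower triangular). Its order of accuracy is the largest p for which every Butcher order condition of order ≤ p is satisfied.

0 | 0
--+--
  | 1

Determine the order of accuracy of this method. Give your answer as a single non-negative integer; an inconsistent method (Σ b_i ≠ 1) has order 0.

1

b = (1)
c = (0)
Σ b_i: 1·1 = 1 ✓; 1 stage ⇒ order 1.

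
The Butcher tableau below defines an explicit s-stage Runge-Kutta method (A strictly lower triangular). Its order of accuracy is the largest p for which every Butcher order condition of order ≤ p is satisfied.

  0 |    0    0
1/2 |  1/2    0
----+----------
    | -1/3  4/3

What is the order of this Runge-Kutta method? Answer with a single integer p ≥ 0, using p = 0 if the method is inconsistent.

b = (-1/3, 4/3)
c = (0, 1/2)
Σ b_i: (-1/3)·1 + 4/3·1 = 1 ✓
b·c: 4/3·1/2 = 2/3 ≠ 1/2 ⇒ order 1.

1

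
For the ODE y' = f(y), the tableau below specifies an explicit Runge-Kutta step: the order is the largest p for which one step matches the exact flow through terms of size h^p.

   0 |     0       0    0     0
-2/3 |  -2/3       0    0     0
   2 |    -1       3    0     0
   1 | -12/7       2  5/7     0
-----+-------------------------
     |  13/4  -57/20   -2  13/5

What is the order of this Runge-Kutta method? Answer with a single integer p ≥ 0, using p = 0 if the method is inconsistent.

2

b = (13/4, -57/20, -2, 13/5)
c = (0, -2/3, 2, 1)
Ac = (0, 0, -2, 2/21)
Σ b_i: 13/4·1 + (-57/20)·1 + (-2)·1 + 13/5·1 = 1 ✓
b·c: (-57/20)·(-2/3) + (-2)·2 + 13/5·1 = 1/2 ✓
b·c²: (-57/20)·4/9 + (-2)·4 + 13/5·1 = -20/3 ≠ 1/3 ⇒ order 2.
b·Ac: (-2)·(-2) + 13/5·2/21 = 446/105 ≠ 1/6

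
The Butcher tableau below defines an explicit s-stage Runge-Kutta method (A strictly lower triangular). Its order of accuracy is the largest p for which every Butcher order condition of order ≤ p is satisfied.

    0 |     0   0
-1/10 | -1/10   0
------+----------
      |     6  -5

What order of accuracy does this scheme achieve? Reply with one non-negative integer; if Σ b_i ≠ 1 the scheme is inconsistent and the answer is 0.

2

b = (6, -5)
c = (0, -1/10)
Σ b_i: 6·1 + (-5)·1 = 1 ✓
b·c: (-5)·(-1/10) = 1/2 ✓; 2 stages ⇒ order 2.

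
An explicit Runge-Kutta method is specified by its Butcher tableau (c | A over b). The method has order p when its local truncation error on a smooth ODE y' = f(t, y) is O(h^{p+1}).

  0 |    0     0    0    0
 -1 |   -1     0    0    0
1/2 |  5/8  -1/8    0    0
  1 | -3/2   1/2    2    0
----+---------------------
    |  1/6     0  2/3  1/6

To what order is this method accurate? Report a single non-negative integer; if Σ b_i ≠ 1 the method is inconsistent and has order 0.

b = (1/6, 0, 2/3, 1/6)
c = (0, -1, 1/2, 1)
Ac = (0, 0, 1/8, 1/2)
Σ b_i: 1/6·1 + 2/3·1 + 1/6·1 = 1 ✓
b·c: 2/3·1/2 + 1/6·1 = 1/2 ✓
b·c²: 2/3·1/4 + 1/6·1 = 1/3 ✓
b·Ac: 2/3·1/8 + 1/6·1/2 = 1/6 ✓
b·c³: 2/3·1/8 + 1/6·1 = 1/4 ✓
b·(c∘Ac): 2/3·1/16 + 1/6·1/2 = 1/8 ✓
b·Ac²: 2/3·(-1/8) + 1/6·1 = 1/12 ✓
b·A²c: 1/6·1/4 = 1/24 ✓; 4 stages ⇒ order 4.

4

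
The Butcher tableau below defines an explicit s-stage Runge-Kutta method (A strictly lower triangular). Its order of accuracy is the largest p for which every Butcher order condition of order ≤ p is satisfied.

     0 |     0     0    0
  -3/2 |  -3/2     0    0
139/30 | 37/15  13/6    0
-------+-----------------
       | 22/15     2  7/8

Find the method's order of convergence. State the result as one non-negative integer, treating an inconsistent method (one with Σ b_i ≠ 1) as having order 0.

0

b = (22/15, 2, 7/8)
c = (0, -3/2, 139/30)
Ac = (0, 0, -13/4)
Σ b_i: 22/15·1 + 2·1 + 7/8·1 = 521/120 ≠ 1 ⇒ order 0.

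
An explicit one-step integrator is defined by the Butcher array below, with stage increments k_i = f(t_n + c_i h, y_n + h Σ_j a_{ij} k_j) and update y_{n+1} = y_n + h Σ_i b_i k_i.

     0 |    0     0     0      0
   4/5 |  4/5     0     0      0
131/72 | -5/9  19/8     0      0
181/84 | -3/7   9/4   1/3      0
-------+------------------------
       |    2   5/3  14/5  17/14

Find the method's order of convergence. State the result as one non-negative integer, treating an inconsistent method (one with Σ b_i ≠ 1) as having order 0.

b = (2, 5/3, 14/5, 17/14)
c = (0, 4/5, 131/72, 181/84)
Ac = (0, 0, 19/10, 2599/1080)
Σ b_i: 2·1 + 5/3·1 + 14/5·1 + 17/14·1 = 1613/210 ≠ 1 ⇒ order 0.

0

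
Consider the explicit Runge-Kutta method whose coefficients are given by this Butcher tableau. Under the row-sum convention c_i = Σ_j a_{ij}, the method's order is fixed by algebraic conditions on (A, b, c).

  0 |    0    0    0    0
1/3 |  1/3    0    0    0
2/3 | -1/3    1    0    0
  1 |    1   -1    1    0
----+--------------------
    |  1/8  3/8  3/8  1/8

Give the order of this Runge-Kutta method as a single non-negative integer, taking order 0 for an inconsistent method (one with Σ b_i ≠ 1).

b = (1/8, 3/8, 3/8, 1/8)
c = (0, 1/3, 2/3, 1)
Ac = (0, 0, 1/3, 1/3)
Σ b_i: 1/8·1 + 3/8·1 + 3/8·1 + 1/8·1 = 1 ✓
b·c: 3/8·1/3 + 3/8·2/3 + 1/8·1 = 1/2 ✓
b·c²: 3/8·1/9 + 3/8·4/9 + 1/8·1 = 1/3 ✓
b·Ac: 3/8·1/3 + 1/8·1/3 = 1/6 ✓
b·c³: 3/8·1/27 + 3/8·8/27 + 1/8·1 = 1/4 ✓
b·(c∘Ac): 3/8·2/9 + 1/8·1/3 = 1/8 ✓
b·Ac²: 3/8·1/9 + 1/8·1/3 = 1/12 ✓
b·A²c: 1/8·1/3 = 1/24 ✓; 4 stages ⇒ order 4.

4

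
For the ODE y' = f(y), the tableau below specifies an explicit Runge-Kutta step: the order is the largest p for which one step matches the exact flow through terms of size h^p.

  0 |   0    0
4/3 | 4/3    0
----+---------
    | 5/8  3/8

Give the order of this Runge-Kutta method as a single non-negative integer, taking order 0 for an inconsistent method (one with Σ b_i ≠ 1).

b = (5/8, 3/8)
c = (0, 4/3)
Σ b_i: 5/8·1 + 3/8·1 = 1 ✓
b·c: 3/8·4/3 = 1/2 ✓; 2 stages ⇒ order 2.

2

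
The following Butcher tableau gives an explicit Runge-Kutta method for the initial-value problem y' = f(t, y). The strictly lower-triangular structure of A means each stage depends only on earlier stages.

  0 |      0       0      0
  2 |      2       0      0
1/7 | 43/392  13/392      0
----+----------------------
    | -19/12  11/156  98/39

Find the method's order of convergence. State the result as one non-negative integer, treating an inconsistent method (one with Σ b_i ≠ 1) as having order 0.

b = (-19/12, 11/156, 98/39)
c = (0, 2, 1/7)
Ac = (0, 0, 13/196)
Σ b_i: (-19/12)·1 + 11/156·1 + 98/39·1 = 1 ✓
b·c: 11/156·2 + 98/39·1/7 = 1/2 ✓
b·c²: 11/156·4 + 98/39·1/49 = 1/3 ✓
b·Ac: 98/39·13/196 = 1/6 ✓; 3 stages ⇒ order 3.

3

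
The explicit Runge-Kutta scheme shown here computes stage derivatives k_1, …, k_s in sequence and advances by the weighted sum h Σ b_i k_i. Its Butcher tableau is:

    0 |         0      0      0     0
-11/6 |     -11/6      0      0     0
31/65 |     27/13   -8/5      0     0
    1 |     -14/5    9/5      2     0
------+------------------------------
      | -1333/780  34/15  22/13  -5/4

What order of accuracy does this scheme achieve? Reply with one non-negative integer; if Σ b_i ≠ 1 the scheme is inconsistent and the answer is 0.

b = (-1333/780, 34/15, 22/13, -5/4)
c = (0, -11/6, 31/65, 1)
Ac = (0, 0, 44/15, -61/26)
Σ b_i: (-1333/780)·1 + 34/15·1 + 22/13·1 + (-5/4)·1 = 1 ✓
b·c: 34/15·(-11/6) + 22/13·31/65 + (-5/4)·1 = -27977/6084 ≠ 1/2 ⇒ order 1.

1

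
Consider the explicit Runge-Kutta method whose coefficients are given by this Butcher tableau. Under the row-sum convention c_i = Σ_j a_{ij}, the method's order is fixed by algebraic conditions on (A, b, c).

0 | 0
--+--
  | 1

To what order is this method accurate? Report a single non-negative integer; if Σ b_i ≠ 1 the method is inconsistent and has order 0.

1

b = (1)
c = (0)
Σ b_i: 1·1 = 1 ✓; 1 stage ⇒ order 1.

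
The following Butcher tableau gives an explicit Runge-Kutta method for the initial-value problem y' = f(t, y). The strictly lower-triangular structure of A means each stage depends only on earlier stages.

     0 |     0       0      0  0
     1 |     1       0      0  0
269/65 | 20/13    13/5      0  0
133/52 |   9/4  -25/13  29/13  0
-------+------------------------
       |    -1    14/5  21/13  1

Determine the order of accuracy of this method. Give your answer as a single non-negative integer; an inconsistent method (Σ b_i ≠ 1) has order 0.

b = (-1, 14/5, 21/13, 1)
c = (0, 1, 269/65, 133/52)
Ac = (0, 0, 13/5, 6176/845)
Σ b_i: (-1)·1 + 14/5·1 + 21/13·1 + 1·1 = 287/65 ≠ 1 ⇒ order 0.

0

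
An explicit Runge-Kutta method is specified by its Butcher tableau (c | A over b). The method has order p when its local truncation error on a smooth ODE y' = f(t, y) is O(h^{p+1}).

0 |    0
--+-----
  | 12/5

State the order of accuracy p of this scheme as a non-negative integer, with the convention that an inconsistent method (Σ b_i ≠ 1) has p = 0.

b = (12/5)
c = (0)
Σ b_i: 12/5·1 = 12/5 ≠ 1 ⇒ order 0.

0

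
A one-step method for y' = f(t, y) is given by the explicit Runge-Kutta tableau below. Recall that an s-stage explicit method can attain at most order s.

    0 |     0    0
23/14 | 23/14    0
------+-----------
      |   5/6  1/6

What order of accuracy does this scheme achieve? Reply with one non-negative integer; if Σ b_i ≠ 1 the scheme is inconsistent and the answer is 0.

1

b = (5/6, 1/6)
c = (0, 23/14)
Σ b_i: 5/6·1 + 1/6·1 = 1 ✓
b·c: 1/6·23/14 = 23/84 ≠ 1/2 ⇒ order 1.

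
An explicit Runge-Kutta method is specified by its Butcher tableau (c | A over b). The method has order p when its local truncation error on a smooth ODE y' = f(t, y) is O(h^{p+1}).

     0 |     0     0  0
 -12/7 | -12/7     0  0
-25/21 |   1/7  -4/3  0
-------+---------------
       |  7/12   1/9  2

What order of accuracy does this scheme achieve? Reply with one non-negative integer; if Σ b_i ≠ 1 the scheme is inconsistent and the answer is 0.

0

b = (7/12, 1/9, 2)
c = (0, -12/7, -25/21)
Ac = (0, 0, 16/7)
Σ b_i: 7/12·1 + 1/9·1 + 2·1 = 97/36 ≠ 1 ⇒ order 0.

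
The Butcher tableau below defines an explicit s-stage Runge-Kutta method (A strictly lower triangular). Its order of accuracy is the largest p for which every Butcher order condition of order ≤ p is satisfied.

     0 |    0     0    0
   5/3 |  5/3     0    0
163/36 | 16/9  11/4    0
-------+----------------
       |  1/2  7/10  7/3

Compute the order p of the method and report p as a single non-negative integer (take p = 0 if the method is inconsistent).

b = (1/2, 7/10, 7/3)
c = (0, 5/3, 163/36)
Ac = (0, 0, 55/12)
Σ b_i: 1/2·1 + 7/10·1 + 7/3·1 = 53/15 ≠ 1 ⇒ order 0.

0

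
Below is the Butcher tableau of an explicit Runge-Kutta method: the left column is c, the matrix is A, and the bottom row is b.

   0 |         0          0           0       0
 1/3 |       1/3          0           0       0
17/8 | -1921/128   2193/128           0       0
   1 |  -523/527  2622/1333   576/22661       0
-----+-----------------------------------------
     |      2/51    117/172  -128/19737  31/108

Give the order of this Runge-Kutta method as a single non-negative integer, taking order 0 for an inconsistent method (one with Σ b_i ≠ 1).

4

b = (2/51, 117/172, -128/19737, 31/108)
c = (0, 1/3, 17/8, 1)
Ac = (0, 0, 731/128, 22/31)
Σ b_i: 2/51·1 + 117/172·1 + (-128/19737)·1 + 31/108·1 = 1 ✓
b·c: 117/172·1/3 + (-128/19737)·17/8 + 31/108·1 = 1/2 ✓
b·c²: 117/172·1/9 + (-128/19737)·289/64 + 31/108·1 = 1/3 ✓
b·Ac: (-128/19737)·731/128 + 31/108·22/31 = 1/6 ✓
b·c³: 117/172·1/27 + (-128/19737)·4913/512 + 31/108·1 = 1/4 ✓
b·(c∘Ac): (-128/19737)·12427/1024 + 31/108·22/31 = 1/8 ✓
b·Ac²: (-128/19737)·731/384 + 31/108·1/3 = 1/12 ✓
b·A²c: 31/108·9/62 = 1/24 ✓; 4 stages ⇒ order 4.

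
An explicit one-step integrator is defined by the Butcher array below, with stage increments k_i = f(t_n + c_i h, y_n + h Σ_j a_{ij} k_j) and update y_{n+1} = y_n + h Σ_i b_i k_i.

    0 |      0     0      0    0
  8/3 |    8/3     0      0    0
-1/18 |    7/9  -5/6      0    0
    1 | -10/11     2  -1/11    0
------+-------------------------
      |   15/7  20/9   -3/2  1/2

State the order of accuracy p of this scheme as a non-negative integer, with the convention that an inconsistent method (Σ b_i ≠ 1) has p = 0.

0

b = (15/7, 20/9, -3/2, 1/2)
c = (0, 8/3, -1/18, 1)
Ac = (0, 0, -20/9, 1057/198)
Σ b_i: 15/7·1 + 20/9·1 + (-3/2)·1 + 1/2·1 = 212/63 ≠ 1 ⇒ order 0.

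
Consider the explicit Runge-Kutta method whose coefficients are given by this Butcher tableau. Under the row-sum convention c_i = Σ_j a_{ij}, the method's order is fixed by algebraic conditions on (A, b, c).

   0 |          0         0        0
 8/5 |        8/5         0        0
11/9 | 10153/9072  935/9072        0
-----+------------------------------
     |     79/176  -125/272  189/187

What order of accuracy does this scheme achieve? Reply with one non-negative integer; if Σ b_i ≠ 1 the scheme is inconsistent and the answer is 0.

b = (79/176, -125/272, 189/187)
c = (0, 8/5, 11/9)
Ac = (0, 0, 187/1134)
Σ b_i: 79/176·1 + (-125/272)·1 + 189/187·1 = 1 ✓
b·c: (-125/272)·8/5 + 189/187·11/9 = 1/2 ✓
b·c²: (-125/272)·64/25 + 189/187·121/81 = 1/3 ✓
b·Ac: 189/187·187/1134 = 1/6 ✓; 3 stages ⇒ order 3.

3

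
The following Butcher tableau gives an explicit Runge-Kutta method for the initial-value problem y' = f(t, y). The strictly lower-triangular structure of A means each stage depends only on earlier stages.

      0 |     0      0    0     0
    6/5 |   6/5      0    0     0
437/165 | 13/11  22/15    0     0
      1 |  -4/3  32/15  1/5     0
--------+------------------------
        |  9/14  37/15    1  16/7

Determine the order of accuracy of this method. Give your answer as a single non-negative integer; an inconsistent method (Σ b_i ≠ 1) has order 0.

b = (9/14, 37/15, 1, 16/7)
c = (0, 6/5, 437/165, 1)
Ac = (0, 0, 44/25, 2549/825)
Σ b_i: 9/14·1 + 37/15·1 + 1·1 + 16/7·1 = 1343/210 ≠ 1 ⇒ order 0.

0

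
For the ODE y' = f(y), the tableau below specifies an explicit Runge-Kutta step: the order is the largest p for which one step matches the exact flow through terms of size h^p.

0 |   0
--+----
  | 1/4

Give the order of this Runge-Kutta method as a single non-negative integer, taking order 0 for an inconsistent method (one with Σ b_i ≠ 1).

0

b = (1/4)
c = (0)
Σ b_i: 1/4·1 = 1/4 ≠ 1 ⇒ order 0.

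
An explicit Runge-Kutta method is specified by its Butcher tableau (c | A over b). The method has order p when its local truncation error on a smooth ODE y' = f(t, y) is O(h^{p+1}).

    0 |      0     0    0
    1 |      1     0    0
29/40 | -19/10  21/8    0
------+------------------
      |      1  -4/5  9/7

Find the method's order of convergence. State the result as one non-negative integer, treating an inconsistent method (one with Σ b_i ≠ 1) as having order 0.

0

b = (1, -4/5, 9/7)
c = (0, 1, 29/40)
Ac = (0, 0, 21/8)
Σ b_i: 1·1 + (-4/5)·1 + 9/7·1 = 52/35 ≠ 1 ⇒ order 0.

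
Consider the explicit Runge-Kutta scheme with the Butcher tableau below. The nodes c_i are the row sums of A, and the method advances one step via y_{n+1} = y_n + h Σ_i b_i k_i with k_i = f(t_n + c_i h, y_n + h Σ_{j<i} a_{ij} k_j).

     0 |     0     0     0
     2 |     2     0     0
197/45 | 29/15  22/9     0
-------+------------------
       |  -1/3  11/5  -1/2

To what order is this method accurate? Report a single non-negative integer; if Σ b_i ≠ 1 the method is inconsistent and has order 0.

b = (-1/3, 11/5, -1/2)
c = (0, 2, 197/45)
Ac = (0, 0, 44/9)
Σ b_i: (-1/3)·1 + 11/5·1 + (-1/2)·1 = 41/30 ≠ 1 ⇒ order 0.

0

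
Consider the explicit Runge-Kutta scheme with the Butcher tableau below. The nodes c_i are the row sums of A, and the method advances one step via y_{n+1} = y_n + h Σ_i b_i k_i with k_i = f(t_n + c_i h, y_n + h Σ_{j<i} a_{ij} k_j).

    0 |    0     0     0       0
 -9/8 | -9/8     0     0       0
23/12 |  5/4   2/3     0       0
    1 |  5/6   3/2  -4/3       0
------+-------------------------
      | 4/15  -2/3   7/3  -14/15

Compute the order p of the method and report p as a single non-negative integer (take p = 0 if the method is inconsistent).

1

b = (4/15, -2/3, 7/3, -14/15)
c = (0, -9/8, 23/12, 1)
Ac = (0, 0, -3/4, -611/144)
Σ b_i: 4/15·1 + (-2/3)·1 + 7/3·1 + (-14/15)·1 = 1 ✓
b·c: (-2/3)·(-9/8) + 7/3·23/12 + (-14/15)·1 = 193/45 ≠ 1/2 ⇒ order 1.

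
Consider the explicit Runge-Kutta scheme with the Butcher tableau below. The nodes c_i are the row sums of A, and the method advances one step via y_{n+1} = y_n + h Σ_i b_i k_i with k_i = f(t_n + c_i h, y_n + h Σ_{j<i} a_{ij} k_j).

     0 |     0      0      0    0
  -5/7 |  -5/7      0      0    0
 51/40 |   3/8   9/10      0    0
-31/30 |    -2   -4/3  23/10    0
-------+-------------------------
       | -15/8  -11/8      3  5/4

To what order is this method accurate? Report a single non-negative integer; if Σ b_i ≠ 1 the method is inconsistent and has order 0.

b = (-15/8, -11/8, 3, 5/4)
c = (0, -5/7, 51/40, -31/30)
Ac = (0, 0, -9/14, 32633/8400)
Σ b_i: (-15/8)·1 + (-11/8)·1 + 3·1 + 5/4·1 = 1 ✓
b·c: (-11/8)·(-5/7) + 3·51/40 + 5/4·(-31/30) = 2953/840 ≠ 1/2 ⇒ order 1.

1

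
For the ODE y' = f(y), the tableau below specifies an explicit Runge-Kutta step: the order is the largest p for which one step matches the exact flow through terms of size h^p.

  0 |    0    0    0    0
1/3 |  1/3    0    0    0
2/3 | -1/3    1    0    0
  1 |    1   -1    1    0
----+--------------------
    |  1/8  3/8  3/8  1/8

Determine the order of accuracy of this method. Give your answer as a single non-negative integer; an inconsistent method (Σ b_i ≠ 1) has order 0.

4

b = (1/8, 3/8, 3/8, 1/8)
c = (0, 1/3, 2/3, 1)
Ac = (0, 0, 1/3, 1/3)
Σ b_i: 1/8·1 + 3/8·1 + 3/8·1 + 1/8·1 = 1 ✓
b·c: 3/8·1/3 + 3/8·2/3 + 1/8·1 = 1/2 ✓
b·c²: 3/8·1/9 + 3/8·4/9 + 1/8·1 = 1/3 ✓
b·Ac: 3/8·1/3 + 1/8·1/3 = 1/6 ✓
b·c³: 3/8·1/27 + 3/8·8/27 + 1/8·1 = 1/4 ✓
b·(c∘Ac): 3/8·2/9 + 1/8·1/3 = 1/8 ✓
b·Ac²: 3/8·1/9 + 1/8·1/3 = 1/12 ✓
b·A²c: 1/8·1/3 = 1/24 ✓; 4 stages ⇒ order 4.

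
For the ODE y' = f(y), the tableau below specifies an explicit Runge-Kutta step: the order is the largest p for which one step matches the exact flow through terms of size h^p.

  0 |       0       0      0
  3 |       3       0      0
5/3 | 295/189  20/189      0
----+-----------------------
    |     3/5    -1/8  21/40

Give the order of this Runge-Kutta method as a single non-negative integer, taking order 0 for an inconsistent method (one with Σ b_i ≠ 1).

3

b = (3/5, -1/8, 21/40)
c = (0, 3, 5/3)
Ac = (0, 0, 20/63)
Σ b_i: 3/5·1 + (-1/8)·1 + 21/40·1 = 1 ✓
b·c: (-1/8)·3 + 21/40·5/3 = 1/2 ✓
b·c²: (-1/8)·9 + 21/40·25/9 = 1/3 ✓
b·Ac: 21/40·20/63 = 1/6 ✓; 3 stages ⇒ order 3.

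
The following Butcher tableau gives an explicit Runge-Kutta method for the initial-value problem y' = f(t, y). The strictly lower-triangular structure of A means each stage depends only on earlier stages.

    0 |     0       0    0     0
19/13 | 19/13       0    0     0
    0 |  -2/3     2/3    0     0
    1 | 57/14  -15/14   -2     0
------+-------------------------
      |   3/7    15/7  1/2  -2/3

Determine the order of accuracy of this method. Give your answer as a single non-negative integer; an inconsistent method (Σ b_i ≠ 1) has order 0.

b = (3/7, 15/7, 1/2, -2/3)
c = (0, 19/13, 0, 1)
Ac = (0, 0, 38/39, -285/182)
Σ b_i: 3/7·1 + 15/7·1 + 1/2·1 + (-2/3)·1 = 101/42 ≠ 1 ⇒ order 0.

0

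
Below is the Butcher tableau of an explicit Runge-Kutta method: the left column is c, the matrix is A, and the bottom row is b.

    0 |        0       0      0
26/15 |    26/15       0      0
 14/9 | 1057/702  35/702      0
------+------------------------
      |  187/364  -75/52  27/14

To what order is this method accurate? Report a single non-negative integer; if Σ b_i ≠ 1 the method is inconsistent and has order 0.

b = (187/364, -75/52, 27/14)
c = (0, 26/15, 14/9)
Ac = (0, 0, 7/81)
Σ b_i: 187/364·1 + (-75/52)·1 + 27/14·1 = 1 ✓
b·c: (-75/52)·26/15 + 27/14·14/9 = 1/2 ✓
b·c²: (-75/52)·676/225 + 27/14·196/81 = 1/3 ✓
b·Ac: 27/14·7/81 = 1/6 ✓; 3 stages ⇒ order 3.

3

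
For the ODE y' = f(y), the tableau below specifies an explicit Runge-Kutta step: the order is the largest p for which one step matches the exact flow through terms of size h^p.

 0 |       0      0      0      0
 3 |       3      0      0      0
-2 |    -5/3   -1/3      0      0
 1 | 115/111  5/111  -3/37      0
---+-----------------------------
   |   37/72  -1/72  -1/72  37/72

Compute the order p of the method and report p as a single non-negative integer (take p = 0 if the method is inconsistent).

4

b = (37/72, -1/72, -1/72, 37/72)
c = (0, 3, -2, 1)
Ac = (0, 0, -1, 11/37)
Σ b_i: 37/72·1 + (-1/72)·1 + (-1/72)·1 + 37/72·1 = 1 ✓
b·c: (-1/72)·3 + (-1/72)·(-2) + 37/72·1 = 1/2 ✓
b·c²: (-1/72)·9 + (-1/72)·4 + 37/72·1 = 1/3 ✓
b·Ac: (-1/72)·(-1) + 37/72·11/37 = 1/6 ✓
b·c³: (-1/72)·27 + (-1/72)·(-8) + 37/72·1 = 1/4 ✓
b·(c∘Ac): (-1/72)·2 + 37/72·11/37 = 1/8 ✓
b·Ac²: (-1/72)·(-3) + 37/72·3/37 = 1/12 ✓
b·A²c: 37/72·3/37 = 1/24 ✓; 4 stages ⇒ order 4.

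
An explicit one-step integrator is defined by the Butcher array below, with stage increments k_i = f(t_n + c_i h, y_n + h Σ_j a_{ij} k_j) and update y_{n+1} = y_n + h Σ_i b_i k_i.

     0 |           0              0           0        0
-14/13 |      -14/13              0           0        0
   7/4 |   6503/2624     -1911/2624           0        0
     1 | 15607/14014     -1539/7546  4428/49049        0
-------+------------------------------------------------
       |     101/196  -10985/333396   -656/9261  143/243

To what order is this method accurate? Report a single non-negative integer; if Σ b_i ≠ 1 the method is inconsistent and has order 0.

b = (101/196, -10985/333396, -656/9261, 143/243)
c = (0, -14/13, 7/4, 1)
Ac = (0, 0, 1029/1312, 54/143)
Σ b_i: 101/196·1 + (-10985/333396)·1 + (-656/9261)·1 + 143/243·1 = 1 ✓
b·c: (-10985/333396)·(-14/13) + (-656/9261)·7/4 + 143/243·1 = 1/2 ✓
b·c²: (-10985/333396)·196/169 + (-656/9261)·49/16 + 143/243·1 = 1/3 ✓
b·Ac: (-656/9261)·1029/1312 + 143/243·54/143 = 1/6 ✓
b·c³: (-10985/333396)·(-2744/2197) + (-656/9261)·343/64 + 143/243·1 = 1/4 ✓
b·(c∘Ac): (-656/9261)·7203/5248 + 143/243·54/143 = 1/8 ✓
b·Ac²: (-656/9261)·(-7203/8528) + 143/243·27/676 = 1/12 ✓
b·A²c: 143/243·81/1144 = 1/24 ✓; 4 stages ⇒ order 4.

4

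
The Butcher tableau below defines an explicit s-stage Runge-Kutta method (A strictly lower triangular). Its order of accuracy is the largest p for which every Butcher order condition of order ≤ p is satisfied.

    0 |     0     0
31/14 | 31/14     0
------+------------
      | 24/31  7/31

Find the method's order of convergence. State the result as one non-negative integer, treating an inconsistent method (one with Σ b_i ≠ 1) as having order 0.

2

b = (24/31, 7/31)
c = (0, 31/14)
Σ b_i: 24/31·1 + 7/31·1 = 1 ✓
b·c: 7/31·31/14 = 1/2 ✓; 2 stages ⇒ order 2.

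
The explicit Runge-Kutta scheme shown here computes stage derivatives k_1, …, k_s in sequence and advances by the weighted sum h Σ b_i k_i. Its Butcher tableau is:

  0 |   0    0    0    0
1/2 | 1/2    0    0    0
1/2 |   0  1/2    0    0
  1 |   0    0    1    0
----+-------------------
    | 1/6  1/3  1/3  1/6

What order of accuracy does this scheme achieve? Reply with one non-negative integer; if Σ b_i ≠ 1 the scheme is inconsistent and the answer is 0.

b = (1/6, 1/3, 1/3, 1/6)
c = (0, 1/2, 1/2, 1)
Ac = (0, 0, 1/4, 1/2)
Σ b_i: 1/6·1 + 1/3·1 + 1/3·1 + 1/6·1 = 1 ✓
b·c: 1/3·1/2 + 1/3·1/2 + 1/6·1 = 1/2 ✓
b·c²: 1/3·1/4 + 1/3·1/4 + 1/6·1 = 1/3 ✓
b·Ac: 1/3·1/4 + 1/6·1/2 = 1/6 ✓
b·c³: 1/3·1/8 + 1/3·1/8 + 1/6·1 = 1/4 ✓
b·(c∘Ac): 1/3·1/8 + 1/6·1/2 = 1/8 ✓
b·Ac²: 1/3·1/8 + 1/6·1/4 = 1/12 ✓
b·A²c: 1/6·1/4 = 1/24 ✓; 4 stages ⇒ order 4.

4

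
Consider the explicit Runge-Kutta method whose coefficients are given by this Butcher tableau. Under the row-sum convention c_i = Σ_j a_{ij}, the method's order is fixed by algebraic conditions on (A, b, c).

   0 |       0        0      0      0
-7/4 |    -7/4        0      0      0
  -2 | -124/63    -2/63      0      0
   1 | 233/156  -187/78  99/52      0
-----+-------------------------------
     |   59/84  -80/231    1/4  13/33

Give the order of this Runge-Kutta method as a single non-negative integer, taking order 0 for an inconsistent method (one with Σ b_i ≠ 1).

b = (59/84, -80/231, 1/4, 13/33)
c = (0, -7/4, -2, 1)
Ac = (0, 0, 1/18, 121/312)
Σ b_i: 59/84·1 + (-80/231)·1 + 1/4·1 + 13/33·1 = 1 ✓
b·c: (-80/231)·(-7/4) + 1/4·(-2) + 13/33·1 = 1/2 ✓
b·c²: (-80/231)·49/16 + 1/4·4 + 13/33·1 = 1/3 ✓
b·Ac: 1/4·1/18 + 13/33·121/312 = 1/6 ✓
b·c³: (-80/231)·(-343/64) + 1/4·(-8) + 13/33·1 = 1/4 ✓
b·(c∘Ac): 1/4·(-1/9) + 13/33·121/312 = 1/8 ✓
b·Ac²: 1/4·(-7/72) + 13/33·341/1248 = 1/12 ✓
b·A²c: 13/33·11/104 = 1/24 ✓; 4 stages ⇒ order 4.

4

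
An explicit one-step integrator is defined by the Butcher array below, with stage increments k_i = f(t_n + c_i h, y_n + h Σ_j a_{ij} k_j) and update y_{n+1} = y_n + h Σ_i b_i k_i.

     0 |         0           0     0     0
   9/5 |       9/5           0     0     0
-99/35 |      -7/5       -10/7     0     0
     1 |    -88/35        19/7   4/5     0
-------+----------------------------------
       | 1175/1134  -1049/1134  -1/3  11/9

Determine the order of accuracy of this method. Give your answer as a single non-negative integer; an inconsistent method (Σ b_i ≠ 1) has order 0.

b = (1175/1134, -1049/1134, -1/3, 11/9)
c = (0, 9/5, -99/35, 1)
Ac = (0, 0, -18/7, 459/175)
Σ b_i: 1175/1134·1 + (-1049/1134)·1 + (-1/3)·1 + 11/9·1 = 1 ✓
b·c: (-1049/1134)·9/5 + (-1/3)·(-99/35) + 11/9·1 = 1/2 ✓
b·c²: (-1049/1134)·81/25 + (-1/3)·9801/1225 + 11/9·1 = -97943/22050 ≠ 1/3 ⇒ order 2.
b·Ac: (-1/3)·(-18/7) + 11/9·459/175 = 711/175 ≠ 1/6

2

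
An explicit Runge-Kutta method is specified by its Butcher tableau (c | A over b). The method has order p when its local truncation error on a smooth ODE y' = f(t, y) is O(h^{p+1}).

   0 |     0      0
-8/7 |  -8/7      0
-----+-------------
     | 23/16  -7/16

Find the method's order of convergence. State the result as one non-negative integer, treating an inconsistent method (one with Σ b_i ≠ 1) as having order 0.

2

b = (23/16, -7/16)
c = (0, -8/7)
Σ b_i: 23/16·1 + (-7/16)·1 = 1 ✓
b·c: (-7/16)·(-8/7) = 1/2 ✓; 2 stages ⇒ order 2.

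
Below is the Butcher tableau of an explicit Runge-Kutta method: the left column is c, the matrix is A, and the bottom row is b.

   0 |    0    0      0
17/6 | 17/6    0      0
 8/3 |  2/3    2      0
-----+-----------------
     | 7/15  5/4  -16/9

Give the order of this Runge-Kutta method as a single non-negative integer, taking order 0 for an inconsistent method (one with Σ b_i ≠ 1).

b = (7/15, 5/4, -16/9)
c = (0, 17/6, 8/3)
Ac = (0, 0, 17/3)
Σ b_i: 7/15·1 + 5/4·1 + (-16/9)·1 = -11/180 ≠ 1 ⇒ order 0.

0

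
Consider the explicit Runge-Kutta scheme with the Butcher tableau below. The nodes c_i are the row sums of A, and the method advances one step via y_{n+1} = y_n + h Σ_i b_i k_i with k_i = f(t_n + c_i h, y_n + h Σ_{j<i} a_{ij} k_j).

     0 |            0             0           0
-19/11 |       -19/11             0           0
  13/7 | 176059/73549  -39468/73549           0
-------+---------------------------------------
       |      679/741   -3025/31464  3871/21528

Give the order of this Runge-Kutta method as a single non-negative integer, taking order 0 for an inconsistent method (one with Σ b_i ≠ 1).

3

b = (679/741, -3025/31464, 3871/21528)
c = (0, -19/11, 13/7)
Ac = (0, 0, 3588/3871)
Σ b_i: 679/741·1 + (-3025/31464)·1 + 3871/21528·1 = 1 ✓
b·c: (-3025/31464)·(-19/11) + 3871/21528·13/7 = 1/2 ✓
b·c²: (-3025/31464)·361/121 + 3871/21528·169/49 = 1/3 ✓
b·Ac: 3871/21528·3588/3871 = 1/6 ✓; 3 stages ⇒ order 3.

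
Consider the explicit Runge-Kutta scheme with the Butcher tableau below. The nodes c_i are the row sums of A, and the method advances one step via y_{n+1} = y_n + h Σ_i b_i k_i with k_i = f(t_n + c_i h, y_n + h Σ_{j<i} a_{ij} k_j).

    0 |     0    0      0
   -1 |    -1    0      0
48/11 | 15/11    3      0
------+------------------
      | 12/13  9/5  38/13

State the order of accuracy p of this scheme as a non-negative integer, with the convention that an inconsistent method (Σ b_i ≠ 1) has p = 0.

b = (12/13, 9/5, 38/13)
c = (0, -1, 48/11)
Ac = (0, 0, -3)
Σ b_i: 12/13·1 + 9/5·1 + 38/13·1 = 367/65 ≠ 1 ⇒ order 0.

0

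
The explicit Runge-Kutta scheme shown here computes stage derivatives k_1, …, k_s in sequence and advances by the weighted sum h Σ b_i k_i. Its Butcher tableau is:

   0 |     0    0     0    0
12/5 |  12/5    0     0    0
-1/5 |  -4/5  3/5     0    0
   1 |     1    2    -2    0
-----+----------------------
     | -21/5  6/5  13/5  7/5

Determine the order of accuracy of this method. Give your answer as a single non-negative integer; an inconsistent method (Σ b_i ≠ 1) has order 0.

b = (-21/5, 6/5, 13/5, 7/5)
c = (0, 12/5, -1/5, 1)
Ac = (0, 0, 36/25, 26/5)
Σ b_i: (-21/5)·1 + 6/5·1 + 13/5·1 + 7/5·1 = 1 ✓
b·c: 6/5·12/5 + 13/5·(-1/5) + 7/5·1 = 94/25 ≠ 1/2 ⇒ order 1.

1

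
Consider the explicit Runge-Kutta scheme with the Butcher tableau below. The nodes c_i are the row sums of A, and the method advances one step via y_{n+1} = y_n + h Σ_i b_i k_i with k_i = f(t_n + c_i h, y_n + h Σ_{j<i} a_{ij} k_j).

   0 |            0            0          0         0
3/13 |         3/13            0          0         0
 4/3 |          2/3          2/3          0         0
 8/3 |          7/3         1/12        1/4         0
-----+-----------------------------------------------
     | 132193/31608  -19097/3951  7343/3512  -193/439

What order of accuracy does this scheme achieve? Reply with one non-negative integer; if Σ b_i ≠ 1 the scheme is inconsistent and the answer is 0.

3

b = (132193/31608, -19097/3951, 7343/3512, -193/439)
c = (0, 3/13, 4/3, 8/3)
Ac = (0, 0, 2/13, 55/156)
Σ b_i: 132193/31608·1 + (-19097/3951)·1 + 7343/3512·1 + (-193/439)·1 = 1 ✓
b·c: (-19097/3951)·3/13 + 7343/3512·4/3 + (-193/439)·8/3 = 1/2 ✓
b·c²: (-19097/3951)·9/169 + 7343/3512·16/9 + (-193/439)·64/9 = 1/3 ✓
b·Ac: 7343/3512·2/13 + (-193/439)·55/156 = 1/6 ✓
b·c³: (-19097/3951)·27/2197 + 7343/3512·64/27 + (-193/439)·512/27 = -530089/154089 ≠ 1/4 ⇒ order 3.
b·(c∘Ac): 7343/3512·8/39 + (-193/439)·110/117 = 799/51363 ≠ 1/8
b·Ac²: 7343/3512·6/169 + (-193/439)·2731/6084 = -12647/102726 ≠ 1/12
b·A²c: (-193/439)·1/26 = -193/11414 ≠ 1/24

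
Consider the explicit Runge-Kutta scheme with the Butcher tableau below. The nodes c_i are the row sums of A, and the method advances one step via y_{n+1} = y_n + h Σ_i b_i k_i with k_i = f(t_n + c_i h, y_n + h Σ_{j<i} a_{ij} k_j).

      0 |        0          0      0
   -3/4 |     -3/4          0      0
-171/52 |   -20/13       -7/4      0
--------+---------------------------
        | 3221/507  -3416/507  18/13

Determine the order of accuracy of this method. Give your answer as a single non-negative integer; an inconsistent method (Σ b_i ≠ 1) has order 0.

2

b = (3221/507, -3416/507, 18/13)
c = (0, -3/4, -171/52)
Ac = (0, 0, 21/16)
Σ b_i: 3221/507·1 + (-3416/507)·1 + 18/13·1 = 1 ✓
b·c: (-3416/507)·(-3/4) + 18/13·(-171/52) = 1/2 ✓
b·c²: (-3416/507)·9/16 + 18/13·29241/2704 = 196557/17576 ≠ 1/3 ⇒ order 2.
b·Ac: 18/13·21/16 = 189/104 ≠ 1/6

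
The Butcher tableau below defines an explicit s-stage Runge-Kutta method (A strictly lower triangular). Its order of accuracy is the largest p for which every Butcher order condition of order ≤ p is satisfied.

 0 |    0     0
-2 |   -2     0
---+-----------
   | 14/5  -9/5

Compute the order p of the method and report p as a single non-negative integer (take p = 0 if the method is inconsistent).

b = (14/5, -9/5)
c = (0, -2)
Σ b_i: 14/5·1 + (-9/5)·1 = 1 ✓
b·c: (-9/5)·(-2) = 18/5 ≠ 1/2 ⇒ order 1.

1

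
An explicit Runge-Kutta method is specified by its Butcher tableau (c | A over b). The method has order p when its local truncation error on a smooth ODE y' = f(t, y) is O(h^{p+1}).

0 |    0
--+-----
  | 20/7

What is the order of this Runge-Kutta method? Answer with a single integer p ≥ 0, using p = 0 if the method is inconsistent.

0

b = (20/7)
c = (0)
Σ b_i: 20/7·1 = 20/7 ≠ 1 ⇒ order 0.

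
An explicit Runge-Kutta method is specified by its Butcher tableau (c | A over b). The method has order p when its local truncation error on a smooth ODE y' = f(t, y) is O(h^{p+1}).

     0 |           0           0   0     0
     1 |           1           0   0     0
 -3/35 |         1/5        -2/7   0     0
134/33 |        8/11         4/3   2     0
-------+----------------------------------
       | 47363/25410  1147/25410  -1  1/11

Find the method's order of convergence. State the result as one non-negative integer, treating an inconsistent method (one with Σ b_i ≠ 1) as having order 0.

b = (47363/25410, 1147/25410, -1, 1/11)
c = (0, 1, -3/35, 134/33)
Ac = (0, 0, -2/7, 122/105)
Σ b_i: 47363/25410·1 + 1147/25410·1 + (-1)·1 + 1/11·1 = 1 ✓
b·c: 1147/25410·1 + (-1)·(-3/35) + 1/11·134/33 = 1/2 ✓
b·c²: 1147/25410·1 + (-1)·9/1225 + 1/11·17956/1089 = 45101363/29348550 ≠ 1/3 ⇒ order 2.
b·Ac: (-1)·(-2/7) + 1/11·122/105 = 452/1155 ≠ 1/6

2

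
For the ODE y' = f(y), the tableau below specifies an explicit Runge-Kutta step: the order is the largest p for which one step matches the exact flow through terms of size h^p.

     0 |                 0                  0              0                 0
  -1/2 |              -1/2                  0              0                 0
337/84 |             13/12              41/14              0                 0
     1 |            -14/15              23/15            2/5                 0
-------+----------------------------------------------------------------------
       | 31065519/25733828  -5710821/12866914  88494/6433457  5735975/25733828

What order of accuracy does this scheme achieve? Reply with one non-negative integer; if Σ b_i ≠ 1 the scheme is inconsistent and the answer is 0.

3

b = (31065519/25733828, -5710821/12866914, 88494/6433457, 5735975/25733828)
c = (0, -1/2, 337/84, 1)
Ac = (0, 0, -41/28, 88/105)
Σ b_i: 31065519/25733828·1 + (-5710821/12866914)·1 + 88494/6433457·1 + 5735975/25733828·1 = 1 ✓
b·c: (-5710821/12866914)·(-1/2) + 88494/6433457·337/84 + 5735975/25733828·1 = 1/2 ✓
b·c²: (-5710821/12866914)·1/4 + 88494/6433457·113569/7056 + 5735975/25733828·1 = 1/3 ✓
b·Ac: 88494/6433457·(-41/28) + 5735975/25733828·88/105 = 1/6 ✓
b·c³: (-5710821/12866914)·(-1/8) + 88494/6433457·38272753/592704 + 5735975/25733828·1 = 2161513357/1852835616 ≠ 1/4 ⇒ order 3.
b·(c∘Ac): 88494/6433457·(-13817/2352) + 5735975/25733828·88/105 = 16367009/154402968 ≠ 1/8
b·Ac²: 88494/6433457·41/56 + 5735975/25733828·120331/17640 = 19851063079/12969849312 ≠ 1/12
b·A²c: 5735975/25733828·(-41/70) = -6719285/51467656 ≠ 1/24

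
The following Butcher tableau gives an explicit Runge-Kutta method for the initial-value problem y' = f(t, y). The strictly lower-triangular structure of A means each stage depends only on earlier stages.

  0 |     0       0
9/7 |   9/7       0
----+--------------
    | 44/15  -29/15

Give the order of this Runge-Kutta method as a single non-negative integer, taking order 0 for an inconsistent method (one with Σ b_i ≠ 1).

b = (44/15, -29/15)
c = (0, 9/7)
Σ b_i: 44/15·1 + (-29/15)·1 = 1 ✓
b·c: (-29/15)·9/7 = -87/35 ≠ 1/2 ⇒ order 1.

1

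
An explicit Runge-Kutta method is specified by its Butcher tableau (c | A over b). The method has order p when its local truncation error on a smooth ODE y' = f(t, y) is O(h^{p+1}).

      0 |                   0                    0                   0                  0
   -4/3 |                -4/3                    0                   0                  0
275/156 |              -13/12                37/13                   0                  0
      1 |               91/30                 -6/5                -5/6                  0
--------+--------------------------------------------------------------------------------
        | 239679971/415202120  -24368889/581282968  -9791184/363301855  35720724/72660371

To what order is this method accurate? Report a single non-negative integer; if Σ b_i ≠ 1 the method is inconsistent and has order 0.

b = (239679971/415202120, -24368889/581282968, -9791184/363301855, 35720724/72660371)
c = (0, -4/3, 275/156, 1)
Ac = (0, 0, -148/39, 613/4680)
Σ b_i: 239679971/415202120·1 + (-24368889/581282968)·1 + (-9791184/363301855)·1 + 35720724/72660371·1 = 1 ✓
b·c: (-24368889/581282968)·(-4/3) + (-9791184/363301855)·275/156 + 35720724/72660371·1 = 1/2 ✓
b·c²: (-24368889/581282968)·16/9 + (-9791184/363301855)·75625/24336 + 35720724/72660371·1 = 1/3 ✓
b·Ac: (-9791184/363301855)·(-148/39) + 35720724/72660371·613/4680 = 1/6 ✓
b·c³: (-24368889/581282968)·(-64/27) + (-9791184/363301855)·20796875/3796416 + 35720724/72660371·1 = 2153726545/4857864804 ≠ 1/4 ⇒ order 3.
b·(c∘Ac): (-9791184/363301855)·(-10175/1521) + 35720724/72660371·613/4680 = 76194761/311401590 ≠ 1/8
b·Ac²: (-9791184/363301855)·592/117 + 35720724/72660371·(-3448129/730080) = -23883433649/9715729608 ≠ 1/12
b·A²c: 35720724/72660371·370/117 = 338888920/217981113 ≠ 1/24

3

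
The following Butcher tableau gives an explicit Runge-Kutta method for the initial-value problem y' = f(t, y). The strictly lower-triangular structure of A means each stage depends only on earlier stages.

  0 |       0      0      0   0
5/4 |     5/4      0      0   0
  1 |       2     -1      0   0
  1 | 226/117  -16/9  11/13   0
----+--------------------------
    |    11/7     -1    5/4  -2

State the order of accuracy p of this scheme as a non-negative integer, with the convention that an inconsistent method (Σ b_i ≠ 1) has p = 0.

b = (11/7, -1, 5/4, -2)
c = (0, 5/4, 1, 1)
Ac = (0, 0, -5/4, -161/117)
Σ b_i: 11/7·1 + (-1)·1 + 5/4·1 + (-2)·1 = -5/28 ≠ 1 ⇒ order 0.

0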